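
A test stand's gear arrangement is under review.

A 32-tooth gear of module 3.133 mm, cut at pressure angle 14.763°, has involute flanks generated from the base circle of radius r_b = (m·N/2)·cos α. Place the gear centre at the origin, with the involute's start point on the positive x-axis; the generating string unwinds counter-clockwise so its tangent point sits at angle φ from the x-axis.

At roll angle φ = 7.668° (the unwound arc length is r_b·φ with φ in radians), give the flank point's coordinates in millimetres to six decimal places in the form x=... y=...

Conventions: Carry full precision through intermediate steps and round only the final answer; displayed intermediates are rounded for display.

x=48.905341 y=0.038662

class = single-mesh tooth geometry [base-circle involute, m = 3.133, 32T]
pitch radius r_p = m·N/2 = 3.133·32/2 = 50.128000
base radius r_b = r_p·cos α = 50.128000·cos 14.763° = 48.473182
roll angle φ = 7.668° = 0.13383185 rad
x = r_b·(cos φ + φ·sin φ) = 48.905341
y = r_b·(sin φ − φ·cos φ) = 0.038662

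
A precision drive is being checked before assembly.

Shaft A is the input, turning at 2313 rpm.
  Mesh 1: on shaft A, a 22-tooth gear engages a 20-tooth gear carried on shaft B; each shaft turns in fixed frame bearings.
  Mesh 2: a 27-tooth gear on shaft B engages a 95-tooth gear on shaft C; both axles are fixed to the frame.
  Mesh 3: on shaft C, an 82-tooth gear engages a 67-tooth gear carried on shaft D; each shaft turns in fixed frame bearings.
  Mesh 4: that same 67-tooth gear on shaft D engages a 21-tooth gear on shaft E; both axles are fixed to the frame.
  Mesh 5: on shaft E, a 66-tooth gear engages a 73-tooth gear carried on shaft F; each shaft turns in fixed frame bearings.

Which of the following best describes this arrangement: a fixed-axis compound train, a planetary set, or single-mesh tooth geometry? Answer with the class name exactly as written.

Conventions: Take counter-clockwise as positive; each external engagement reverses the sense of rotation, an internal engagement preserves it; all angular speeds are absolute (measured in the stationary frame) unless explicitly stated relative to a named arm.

5-mesh fixed-axis compound train (all bearings frame-fixed)
classification: fixed-axis compound train

fixed-axis compound train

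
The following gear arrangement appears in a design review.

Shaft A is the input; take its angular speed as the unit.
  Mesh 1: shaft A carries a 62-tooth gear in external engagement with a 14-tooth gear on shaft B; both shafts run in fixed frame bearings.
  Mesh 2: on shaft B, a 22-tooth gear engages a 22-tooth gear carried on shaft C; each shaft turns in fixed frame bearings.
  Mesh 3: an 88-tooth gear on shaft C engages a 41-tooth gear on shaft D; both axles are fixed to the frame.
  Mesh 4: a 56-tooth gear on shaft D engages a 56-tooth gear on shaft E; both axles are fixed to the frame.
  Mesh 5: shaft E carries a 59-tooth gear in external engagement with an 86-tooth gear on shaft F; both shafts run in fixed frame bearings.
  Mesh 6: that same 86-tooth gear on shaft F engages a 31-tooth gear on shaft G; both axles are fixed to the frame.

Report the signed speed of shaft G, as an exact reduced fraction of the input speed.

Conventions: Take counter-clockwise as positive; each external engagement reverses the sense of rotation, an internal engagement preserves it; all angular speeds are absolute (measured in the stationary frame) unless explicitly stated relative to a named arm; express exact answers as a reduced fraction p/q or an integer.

6-mesh fixed-axis compound train (all bearings frame-fixed)
mesh 1 [62T→14T]: |ω|/ω_in = 1×62/14 = 31/7, sense flips to −
mesh 2 [22T→22T]: |ω|/ω_in = (31/7)×22/22 = 31/7, sense flips to +
mesh 3 [88T→41T]: |ω|/ω_in = (31/7)×88/41 = 2728/287, sense flips to −
mesh 4 [56T→56T]: |ω|/ω_in = (2728/287)×56/56 = 2728/287, sense flips to +
mesh 5 [59T→86T]: |ω|/ω_in = (2728/287)×59/86 = 80476/12341, sense flips to −
mesh 6 [86T→31T]: |ω|/ω_in = (80476/12341)×86/31 = 5192/287, sense flips to +
signed output speed (× input speed) = 5192/287

5192/287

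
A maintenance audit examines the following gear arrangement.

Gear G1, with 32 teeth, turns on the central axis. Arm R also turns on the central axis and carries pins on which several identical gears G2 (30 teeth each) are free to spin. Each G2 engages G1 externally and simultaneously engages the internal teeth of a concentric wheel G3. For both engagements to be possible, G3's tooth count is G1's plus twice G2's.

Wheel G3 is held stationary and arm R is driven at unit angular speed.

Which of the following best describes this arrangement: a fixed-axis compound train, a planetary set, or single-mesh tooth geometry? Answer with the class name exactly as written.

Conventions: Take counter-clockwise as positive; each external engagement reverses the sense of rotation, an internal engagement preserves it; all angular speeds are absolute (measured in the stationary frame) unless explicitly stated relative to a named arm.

planetary set

recognized (axles ride arm R): planetary set, 32/30/92 teeth
classification: planetary set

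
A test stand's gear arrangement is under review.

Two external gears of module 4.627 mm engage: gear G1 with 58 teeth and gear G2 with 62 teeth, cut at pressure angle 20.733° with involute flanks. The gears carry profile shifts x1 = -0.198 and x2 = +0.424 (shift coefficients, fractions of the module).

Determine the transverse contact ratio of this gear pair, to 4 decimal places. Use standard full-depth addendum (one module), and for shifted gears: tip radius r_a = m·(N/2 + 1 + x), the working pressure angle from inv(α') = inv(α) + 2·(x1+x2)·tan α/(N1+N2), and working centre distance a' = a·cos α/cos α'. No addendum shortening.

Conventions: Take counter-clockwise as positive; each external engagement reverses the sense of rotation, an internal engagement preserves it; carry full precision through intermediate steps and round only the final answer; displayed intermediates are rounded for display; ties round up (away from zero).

class = single-mesh tooth geometry [involute pair 58T × 62T, m = 4.627]
base radii: r_b1 = 125.493348, r_b2 = 134.148061
tip radii: r_a1 = 137.893854, r_a2 = 150.025848
inv(α') = inv(20.733°) + 2·(-0.198+0.424)·tan α/(58+62) = 0.01809352  ⇒  α' = 21.28678°
a' = a·cos α / cos α' = 277.6200·cos 20.733°/cos 21.28678° = 278.652465
action lengths: √(r_a1²−r_b1²) = 57.150106, √(r_a2²−r_b2²) = 67.171815
base pitch p_b = π·m·cos α = 13.594792
CR = (57.150106 + 67.171815 − 278.652465·sin 21.28678°)/13.594792 = 1.703666
contact ratio ≈ 1.7037

1.7037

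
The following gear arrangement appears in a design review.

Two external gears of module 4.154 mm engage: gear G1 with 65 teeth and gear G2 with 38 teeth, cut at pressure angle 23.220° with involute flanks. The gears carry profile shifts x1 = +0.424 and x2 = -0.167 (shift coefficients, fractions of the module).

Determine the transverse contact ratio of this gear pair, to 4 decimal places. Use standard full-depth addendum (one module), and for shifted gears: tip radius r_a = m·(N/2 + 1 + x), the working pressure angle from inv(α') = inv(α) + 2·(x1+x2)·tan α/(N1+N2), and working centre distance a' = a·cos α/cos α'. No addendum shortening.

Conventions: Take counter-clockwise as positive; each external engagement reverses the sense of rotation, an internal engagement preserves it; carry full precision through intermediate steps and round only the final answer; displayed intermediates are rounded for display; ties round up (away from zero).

1.5768

single-mesh involute tooth geometry (65T engaging 38T at module 4.154)
base radii: r_b1 = 124.069294, r_b2 = 72.532818
tip radii: r_a1 = 140.920296, r_a2 = 82.386282
inv(α') = inv(23.220°) + 2·(+0.424-0.167)·tan α/(65+38) = 0.02588925  ⇒  α' = 23.86608°
a' = a·cos α / cos α' = 213.9310·cos 23.220°/cos 23.86608° = 214.984671
action lengths: √(r_a1²−r_b1²) = 66.823200, √(r_a2²−r_b2²) = 39.070318
base pitch p_b = π·m·cos α = 11.993083
CR = (66.823200 + 39.070318 − 214.984671·sin 23.86608°)/11.993083 = 1.576797
contact ratio ≈ 1.5768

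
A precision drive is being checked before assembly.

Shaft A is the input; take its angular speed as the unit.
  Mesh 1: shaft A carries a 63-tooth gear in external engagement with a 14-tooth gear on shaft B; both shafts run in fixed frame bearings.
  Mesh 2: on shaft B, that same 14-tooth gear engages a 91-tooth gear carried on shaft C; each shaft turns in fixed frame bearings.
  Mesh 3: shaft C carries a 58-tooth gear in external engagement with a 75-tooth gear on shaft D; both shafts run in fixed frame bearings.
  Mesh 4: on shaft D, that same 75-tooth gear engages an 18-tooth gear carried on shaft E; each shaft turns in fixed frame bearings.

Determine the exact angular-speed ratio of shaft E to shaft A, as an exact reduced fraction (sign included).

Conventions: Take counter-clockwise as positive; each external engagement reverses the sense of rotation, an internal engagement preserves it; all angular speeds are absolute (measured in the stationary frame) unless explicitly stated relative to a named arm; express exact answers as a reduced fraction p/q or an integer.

class = fixed-axis compound train [4 meshes; 4 ratios multiply, 4 sense flips]
mesh 1 [63T→14T]: running ratio 9/2, sense −
mesh 2 [14T→91T]: running ratio 9/13, sense +
mesh 3 [58T→75T]: running ratio 174/325, sense −
mesh 4 [75T→18T]: running ratio 29/13, sense +
ω_out/ω_in = 29/13

29/13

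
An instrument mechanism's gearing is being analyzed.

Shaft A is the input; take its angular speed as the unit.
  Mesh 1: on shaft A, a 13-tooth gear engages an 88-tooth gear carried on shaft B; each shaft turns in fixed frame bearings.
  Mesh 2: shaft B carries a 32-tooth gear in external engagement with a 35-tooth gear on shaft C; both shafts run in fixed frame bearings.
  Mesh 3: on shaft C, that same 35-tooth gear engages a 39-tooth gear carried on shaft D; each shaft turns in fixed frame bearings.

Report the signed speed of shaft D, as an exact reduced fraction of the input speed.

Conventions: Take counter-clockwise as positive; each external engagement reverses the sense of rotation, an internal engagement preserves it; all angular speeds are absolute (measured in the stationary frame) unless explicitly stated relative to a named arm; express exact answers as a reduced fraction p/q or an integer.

-4/33

3-mesh fixed-axis compound train (all bearings frame-fixed)
mesh 1 [13T→88T]: |ω|/ω_in = 1×13/88 = 13/88, sense flips to −
mesh 2 [32T→35T]: |ω|/ω_in = (13/88)×32/35 = 52/385, sense flips to +
mesh 3 [35T→39T]: |ω|/ω_in = (52/385)×35/39 = 4/33, sense flips to −
signed output speed (× input speed) = -4/33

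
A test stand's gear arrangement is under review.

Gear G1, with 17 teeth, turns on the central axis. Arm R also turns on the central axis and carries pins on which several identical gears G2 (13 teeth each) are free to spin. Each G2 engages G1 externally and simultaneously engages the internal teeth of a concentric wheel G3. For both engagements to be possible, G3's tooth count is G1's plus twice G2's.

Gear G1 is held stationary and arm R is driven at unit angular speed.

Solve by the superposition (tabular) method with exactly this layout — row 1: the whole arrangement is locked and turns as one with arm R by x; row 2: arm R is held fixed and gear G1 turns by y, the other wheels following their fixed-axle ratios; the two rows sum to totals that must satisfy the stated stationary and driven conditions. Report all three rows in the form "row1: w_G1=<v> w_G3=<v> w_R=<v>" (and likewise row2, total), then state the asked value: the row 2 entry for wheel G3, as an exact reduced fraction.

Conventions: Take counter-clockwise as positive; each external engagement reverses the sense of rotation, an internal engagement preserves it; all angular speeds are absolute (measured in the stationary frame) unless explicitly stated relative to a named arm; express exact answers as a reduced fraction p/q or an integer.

row1: w_G1=1 w_G3=1 w_R=1
row2: w_G1=-1 w_G3=17/43 w_R=0
total: w_G1=0 w_G3=60/43 w_R=1
asked value: 17/43

planetary set (17T centre, 13T on arm, 43T internal) — Willis relation
row 1: whole set turns with the arm by x
row 2 — arm fixed, fixed-axis ratios: sun y, ring −(17/43)·y, arm 0
boundary: total ω_sun = x + y = 0 and total ω_arm = x = 1  ⇒  y = -1, x = 1
row 2 ring = −(17/43)·(-1) = 17/43
totals (row 1 + row 2): sun 1 + (-1) = 0, ring 1 + 17/43 = 60/43, arm 1 + 0 = 1
asked cell (row2, ring) = 17/43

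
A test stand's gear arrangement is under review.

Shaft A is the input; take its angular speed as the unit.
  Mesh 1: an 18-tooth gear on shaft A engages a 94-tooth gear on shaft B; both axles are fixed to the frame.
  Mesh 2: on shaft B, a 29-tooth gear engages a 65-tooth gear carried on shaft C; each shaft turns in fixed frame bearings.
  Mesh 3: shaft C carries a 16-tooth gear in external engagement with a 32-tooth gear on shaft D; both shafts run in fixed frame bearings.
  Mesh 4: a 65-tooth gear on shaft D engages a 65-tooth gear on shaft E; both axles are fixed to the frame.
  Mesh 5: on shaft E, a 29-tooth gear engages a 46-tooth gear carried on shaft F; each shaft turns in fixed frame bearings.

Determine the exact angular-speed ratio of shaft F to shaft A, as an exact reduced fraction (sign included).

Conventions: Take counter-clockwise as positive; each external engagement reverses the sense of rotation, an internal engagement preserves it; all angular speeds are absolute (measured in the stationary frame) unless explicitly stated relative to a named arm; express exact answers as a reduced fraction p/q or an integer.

-7569/281060

class = fixed-axis compound train [5 meshes; 5 ratios multiply, 5 sense flips]
mesh 1 [18T→94T]: running ratio 9/47, sense −
mesh 2 [29T→65T]: running ratio 261/3055, sense +
mesh 3 [16T→32T]: running ratio 261/6110, sense −
mesh 4 [65T→65T]: running ratio 261/6110, sense +
mesh 5 [29T→46T]: running ratio 7569/281060, sense −
ω_out/ω_in = -7569/281060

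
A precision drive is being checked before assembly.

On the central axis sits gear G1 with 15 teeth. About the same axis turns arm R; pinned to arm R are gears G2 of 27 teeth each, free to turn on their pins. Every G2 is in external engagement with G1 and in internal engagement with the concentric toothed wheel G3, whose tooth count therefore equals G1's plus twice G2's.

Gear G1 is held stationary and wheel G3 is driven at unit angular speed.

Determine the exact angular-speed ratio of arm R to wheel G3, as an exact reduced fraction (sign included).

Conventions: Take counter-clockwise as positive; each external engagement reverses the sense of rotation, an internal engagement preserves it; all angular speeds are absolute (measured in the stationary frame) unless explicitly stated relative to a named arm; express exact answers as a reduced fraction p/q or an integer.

23/28

class = planetary set [G3 = 15+2·27 = 69; Willis about the carrier]
ring teeth: 15 + 2·27 = 69
15(ω_sun−ω_arm) = −69(ω_ring−ω_arm),  ω_sun = 0, ω_ring = 1
15(0−ω_arm) = −69(1−ω_arm)  ⇒  84·ω_arm = 69  ⇒  ω_arm = 23/28
ω_out/ω_in = 23/28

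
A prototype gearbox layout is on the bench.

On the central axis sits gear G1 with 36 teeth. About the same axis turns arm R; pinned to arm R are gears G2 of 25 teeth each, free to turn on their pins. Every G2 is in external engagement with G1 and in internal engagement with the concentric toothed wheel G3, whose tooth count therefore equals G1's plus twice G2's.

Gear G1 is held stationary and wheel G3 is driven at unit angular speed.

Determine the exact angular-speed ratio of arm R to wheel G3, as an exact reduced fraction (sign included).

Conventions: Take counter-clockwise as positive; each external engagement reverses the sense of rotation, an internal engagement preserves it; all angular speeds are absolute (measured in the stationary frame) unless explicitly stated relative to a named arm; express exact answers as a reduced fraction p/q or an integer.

43/61

planetary set (36T centre, 25T on arm, 86T internal) — Willis relation
ring teeth: 36 + 2·25 = 86
36(ω_sun−ω_arm) = −86(ω_ring−ω_arm),  ω_sun = 0, ω_ring = 1
36(0−ω_arm) = −86(1−ω_arm)  ⇒  122·ω_arm = 86  ⇒  ω_arm = 43/61
ω_out/ω_in = 43/61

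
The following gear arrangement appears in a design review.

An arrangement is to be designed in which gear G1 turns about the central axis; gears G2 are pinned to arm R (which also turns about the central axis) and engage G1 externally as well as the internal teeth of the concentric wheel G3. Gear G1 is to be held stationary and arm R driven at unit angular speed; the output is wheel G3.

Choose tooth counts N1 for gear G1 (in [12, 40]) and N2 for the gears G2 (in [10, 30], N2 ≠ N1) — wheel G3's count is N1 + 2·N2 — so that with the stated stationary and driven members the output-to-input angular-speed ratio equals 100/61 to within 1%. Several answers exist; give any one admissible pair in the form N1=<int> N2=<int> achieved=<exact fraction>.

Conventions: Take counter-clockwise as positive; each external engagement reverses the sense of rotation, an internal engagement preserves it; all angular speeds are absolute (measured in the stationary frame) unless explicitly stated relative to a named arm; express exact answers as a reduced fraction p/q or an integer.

N1=39 N2=11 achieved=100/61

topology: planetary set — design target 100/61, arm = carrier (Willis)
Willis with ω_sun = 0: ω_ring/ω_arm = (N1+N3)/N3; set equal to 100/61  ⇒  N3/N1 = 1/(100/61 − 1) = 61/39
N3 = N1 + 2·N2  ⇒  N2/N1 = (N3/N1 − 1)/2 = (61/39 − 1)/2 = 11/39
smallest multiple with N1 ≥ 12 and N2 ≥ 10: k = 1  ⇒  N1 = 1·39 = 39, N2 = 1·11 = 11 (N1 ≤ 40, N2 ≤ 30, N2 ≠ N1 ✓), N3 = 39 + 2·11 = 61
check: (N1+N3)/N3 with N1 = 39, N3 = 61 gives 100/61; |achieved − target| = 0 ≤ 1/61 ✓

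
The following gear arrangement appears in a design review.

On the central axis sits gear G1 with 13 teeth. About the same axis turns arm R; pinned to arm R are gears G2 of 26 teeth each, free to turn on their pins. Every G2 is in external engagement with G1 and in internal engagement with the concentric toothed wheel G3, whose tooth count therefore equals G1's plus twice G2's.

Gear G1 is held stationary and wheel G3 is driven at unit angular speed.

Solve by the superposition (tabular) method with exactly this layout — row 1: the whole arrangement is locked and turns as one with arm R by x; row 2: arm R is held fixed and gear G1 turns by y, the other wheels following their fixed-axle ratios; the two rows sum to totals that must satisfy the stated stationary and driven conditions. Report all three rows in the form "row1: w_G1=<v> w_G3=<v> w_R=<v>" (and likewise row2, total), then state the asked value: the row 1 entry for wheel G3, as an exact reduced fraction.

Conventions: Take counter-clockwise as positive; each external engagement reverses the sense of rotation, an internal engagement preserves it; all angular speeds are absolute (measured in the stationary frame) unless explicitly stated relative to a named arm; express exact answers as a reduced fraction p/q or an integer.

row1: w_G1=5/6 w_G3=5/6 w_R=5/6
row2: w_G1=-5/6 w_G3=1/6 w_R=0
total: w_G1=0 w_G3=1 w_R=5/6
asked value: 5/6

topology: planetary set — G1 13T / G2 26T / G3 65T, arm = carrier (Willis)
row 1 — lock + rotate with arm: ω_sun = ω_ring = ω_arm = x
row 2 (arm held, sun turns y): ω_ring = −(13/65)·y, ω_arm = 0
boundary: total ω_sun = x + y = 0 and total ω_ring = x − (13/65)·y = 1  ⇒  y = -5/6, x = 5/6
row 2 ring = −(13/65)·(-5/6) = 1/6
totals (row 1 + row 2): sun 5/6 + (-5/6) = 0, ring 5/6 + 1/6 = 1, arm 5/6 + 0 = 5/6
asked cell (row1, ring) = 5/6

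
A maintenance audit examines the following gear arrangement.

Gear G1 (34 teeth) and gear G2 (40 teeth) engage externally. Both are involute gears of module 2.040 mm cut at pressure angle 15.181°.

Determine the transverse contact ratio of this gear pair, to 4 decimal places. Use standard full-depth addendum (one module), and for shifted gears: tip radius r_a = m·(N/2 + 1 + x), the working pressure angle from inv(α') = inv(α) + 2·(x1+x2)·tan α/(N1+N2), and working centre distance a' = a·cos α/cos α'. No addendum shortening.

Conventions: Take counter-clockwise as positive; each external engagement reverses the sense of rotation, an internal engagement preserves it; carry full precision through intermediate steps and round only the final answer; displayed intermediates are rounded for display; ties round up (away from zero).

topology: single-mesh involute geometry — m = 2.040, 34T/40T pair
base radii: r_b1 = 33.469785, r_b2 = 39.376218
tip radii: r_a1 = 36.720000, r_a2 = 42.840000
no profile shift: α' = α, a' = a
action lengths: √(r_a1²−r_b1²) = 15.104035, √(r_a2²−r_b2²) = 16.875398
base pitch p_b = π·m·cos α = 6.185202
CR = (15.104035 + 16.875398 − 75.480000·sin 15.18100°)/6.185202 = 1.974640
contact ratio ≈ 1.9746

1.9746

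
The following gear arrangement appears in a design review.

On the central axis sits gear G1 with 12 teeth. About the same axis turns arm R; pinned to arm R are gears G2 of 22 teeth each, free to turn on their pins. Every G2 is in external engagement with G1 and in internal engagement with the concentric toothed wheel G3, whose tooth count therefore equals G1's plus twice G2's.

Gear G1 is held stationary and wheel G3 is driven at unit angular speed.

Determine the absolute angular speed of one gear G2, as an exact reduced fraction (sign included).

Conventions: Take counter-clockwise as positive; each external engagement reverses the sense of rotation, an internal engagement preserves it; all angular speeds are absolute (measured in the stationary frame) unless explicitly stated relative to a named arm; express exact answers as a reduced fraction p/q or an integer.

recognized (axles ride arm R): planetary set, 12/22/56 teeth
ring teeth: 12 + 2·22 = 56
12(ω_sun−ω_arm) = −56(ω_ring−ω_arm),  ω_sun = 0, ω_ring = 1
12(0−ω_arm) = −56(1−ω_arm)  ⇒  68·ω_arm = 56  ⇒  ω_arm = 14/17
sun–planet mesh: 12·(0−14/17) = −22·(ω_p−ω_arm)  ⇒  ω_p−ω_arm = 84/187
ω_p = 14/17 + 84/187 = 14/11
exact speed ratio = 14/11

14/11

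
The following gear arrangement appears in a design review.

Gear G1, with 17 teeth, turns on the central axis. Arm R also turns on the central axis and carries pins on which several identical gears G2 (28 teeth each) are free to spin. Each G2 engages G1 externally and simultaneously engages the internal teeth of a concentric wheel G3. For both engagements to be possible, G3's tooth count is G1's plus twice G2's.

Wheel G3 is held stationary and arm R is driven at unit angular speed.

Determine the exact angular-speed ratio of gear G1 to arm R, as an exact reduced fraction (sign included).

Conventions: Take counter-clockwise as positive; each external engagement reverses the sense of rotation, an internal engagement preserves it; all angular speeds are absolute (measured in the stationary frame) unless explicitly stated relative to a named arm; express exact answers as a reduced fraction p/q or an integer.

recognized (axles ride arm R): planetary set, 17/28/73 teeth
ring teeth: 17 + 2·28 = 73
17(ω_sun−ω_arm) = −73(ω_ring−ω_arm),  ω_ring = 0, ω_arm = 1
ω_sun = 1 − (73/17)(0−1) = 90/17
ω_out/ω_in = 90/17

90/17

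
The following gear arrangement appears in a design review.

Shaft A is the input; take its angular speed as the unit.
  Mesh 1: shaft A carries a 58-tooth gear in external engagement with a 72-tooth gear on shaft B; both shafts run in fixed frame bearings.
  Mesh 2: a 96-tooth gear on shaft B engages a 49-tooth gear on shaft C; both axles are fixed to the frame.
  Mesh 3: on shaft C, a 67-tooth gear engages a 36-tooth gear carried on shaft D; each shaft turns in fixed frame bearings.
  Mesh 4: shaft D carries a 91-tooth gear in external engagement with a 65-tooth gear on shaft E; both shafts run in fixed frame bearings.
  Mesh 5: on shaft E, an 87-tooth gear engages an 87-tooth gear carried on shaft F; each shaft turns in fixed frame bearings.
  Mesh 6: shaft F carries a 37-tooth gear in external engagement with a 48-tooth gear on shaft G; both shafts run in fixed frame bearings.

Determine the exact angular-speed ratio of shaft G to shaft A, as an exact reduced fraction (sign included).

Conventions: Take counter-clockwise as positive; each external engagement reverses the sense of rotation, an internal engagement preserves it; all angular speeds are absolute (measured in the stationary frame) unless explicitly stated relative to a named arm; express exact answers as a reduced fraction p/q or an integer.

71891/22680

class = fixed-axis compound train [6 meshes; 6 ratios multiply, 6 sense flips]
mesh 1 [58T→72T]: running ratio 29/36, sense −
mesh 2 [96T→49T]: running ratio 232/147, sense +
mesh 3 [67T→36T]: running ratio 3886/1323, sense −
mesh 4 [91T→65T]: running ratio 3886/945, sense +
mesh 5 [87T→87T]: running ratio 3886/945, sense −
mesh 6 [37T→48T]: running ratio 71891/22680, sense +
ω_out/ω_in = 71891/22680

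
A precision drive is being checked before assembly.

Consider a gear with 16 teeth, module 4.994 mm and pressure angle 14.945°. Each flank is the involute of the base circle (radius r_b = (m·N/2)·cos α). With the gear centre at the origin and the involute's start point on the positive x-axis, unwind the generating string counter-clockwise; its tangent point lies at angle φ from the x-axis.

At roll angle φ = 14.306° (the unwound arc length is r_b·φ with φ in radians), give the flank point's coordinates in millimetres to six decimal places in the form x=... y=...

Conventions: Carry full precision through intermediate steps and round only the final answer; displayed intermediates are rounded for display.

x=39.785136 y=0.199044

class = single-mesh tooth geometry [base-circle involute, m = 4.994, 16T]
pitch radius r_p = m·N/2 = 4.994·16/2 = 39.952000
base radius r_b = r_p·cos α = 39.952000·cos 14.945° = 38.600577
roll angle φ = 14.306° = 0.24968680 rad
x = r_b·(cos φ + φ·sin φ) = 39.785136
y = r_b·(sin φ − φ·cos φ) = 0.199044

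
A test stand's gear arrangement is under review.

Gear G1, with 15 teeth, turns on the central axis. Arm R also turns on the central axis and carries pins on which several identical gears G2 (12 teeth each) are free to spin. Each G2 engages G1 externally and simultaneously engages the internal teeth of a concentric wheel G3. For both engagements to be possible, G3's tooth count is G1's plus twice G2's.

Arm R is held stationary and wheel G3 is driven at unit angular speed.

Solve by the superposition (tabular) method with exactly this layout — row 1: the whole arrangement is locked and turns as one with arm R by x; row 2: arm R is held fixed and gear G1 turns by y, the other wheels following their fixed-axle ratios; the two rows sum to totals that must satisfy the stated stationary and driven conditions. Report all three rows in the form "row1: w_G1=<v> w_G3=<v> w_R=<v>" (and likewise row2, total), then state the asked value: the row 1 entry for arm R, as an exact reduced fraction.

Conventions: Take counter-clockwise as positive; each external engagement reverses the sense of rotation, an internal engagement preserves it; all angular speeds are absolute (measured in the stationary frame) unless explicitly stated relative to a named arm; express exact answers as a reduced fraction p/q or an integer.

row1: w_G1=0 w_G3=0 w_R=0
row2: w_G1=-13/5 w_G3=1 w_R=0
total: w_G1=-13/5 w_G3=1 w_R=0
asked value: 0

recognized (axles ride arm R): planetary set, 15/12/39 teeth
row 1: whole set turns with the arm by x
superposition row 2 [arm held]: sun y, ring −(15/39)·y, arm 0
boundary: total ω_arm = x = 0 and total ω_ring = x − (15/39)·y = 1  ⇒  y = -13/5, x = 0
row 2 ring = −(15/39)·(-13/5) = 1
totals (row 1 + row 2): sun 0 + (-13/5) = -13/5, ring 0 + 1 = 1, arm 0 + 0 = 0
asked cell (row1, arm) = 0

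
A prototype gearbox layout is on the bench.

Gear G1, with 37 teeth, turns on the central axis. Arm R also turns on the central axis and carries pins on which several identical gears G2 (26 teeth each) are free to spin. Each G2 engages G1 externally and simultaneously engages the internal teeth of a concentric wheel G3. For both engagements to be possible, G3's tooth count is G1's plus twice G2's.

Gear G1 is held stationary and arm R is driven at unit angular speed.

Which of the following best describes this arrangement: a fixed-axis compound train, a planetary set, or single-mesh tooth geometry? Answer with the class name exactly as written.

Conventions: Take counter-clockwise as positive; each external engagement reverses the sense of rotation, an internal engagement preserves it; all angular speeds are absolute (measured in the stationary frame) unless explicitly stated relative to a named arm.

recognized (axles ride arm R): planetary set, 37/26/89 teeth
classification: planetary set

planetary set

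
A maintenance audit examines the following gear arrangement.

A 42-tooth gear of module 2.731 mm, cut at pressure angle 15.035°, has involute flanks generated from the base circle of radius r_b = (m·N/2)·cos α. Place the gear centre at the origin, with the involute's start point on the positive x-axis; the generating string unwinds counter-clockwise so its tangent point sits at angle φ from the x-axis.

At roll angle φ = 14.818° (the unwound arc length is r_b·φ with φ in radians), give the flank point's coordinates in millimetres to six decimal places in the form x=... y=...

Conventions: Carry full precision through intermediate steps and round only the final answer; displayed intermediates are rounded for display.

topology: single-mesh involute geometry — m = 2.731, N = 42
pitch radius r_p = m·N/2 = 2.731·42/2 = 57.351000
base radius r_b = r_p·cos α = 57.351000·cos 15.035° = 55.387734
roll angle φ = 14.818° = 0.25862289 rad
x = r_b·(cos φ + φ·sin φ) = 57.209202
y = r_b·(sin φ − φ·cos φ) = 0.317238

x=57.209202 y=0.317238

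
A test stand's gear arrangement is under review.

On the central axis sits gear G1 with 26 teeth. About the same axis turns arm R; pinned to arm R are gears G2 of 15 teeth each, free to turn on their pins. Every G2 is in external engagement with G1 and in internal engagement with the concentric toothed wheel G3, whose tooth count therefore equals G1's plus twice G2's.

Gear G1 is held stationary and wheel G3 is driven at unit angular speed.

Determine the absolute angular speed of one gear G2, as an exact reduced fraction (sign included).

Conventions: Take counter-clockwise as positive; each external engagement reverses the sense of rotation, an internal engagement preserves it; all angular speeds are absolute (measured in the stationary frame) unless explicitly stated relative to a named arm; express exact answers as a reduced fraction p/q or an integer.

28/15

recognized (axles ride arm R): planetary set, 26/15/56 teeth
ring teeth: 26 + 2·15 = 56
26(ω_sun−ω_arm) = −56(ω_ring−ω_arm),  ω_sun = 0, ω_ring = 1
26(0−ω_arm) = −56(1−ω_arm)  ⇒  82·ω_arm = 56  ⇒  ω_arm = 28/41
sun–planet mesh: 26·(0−28/41) = −15·(ω_p−ω_arm)  ⇒  ω_p−ω_arm = 728/615
ω_p = 28/41 + 728/615 = 28/15
exact speed ratio = 28/15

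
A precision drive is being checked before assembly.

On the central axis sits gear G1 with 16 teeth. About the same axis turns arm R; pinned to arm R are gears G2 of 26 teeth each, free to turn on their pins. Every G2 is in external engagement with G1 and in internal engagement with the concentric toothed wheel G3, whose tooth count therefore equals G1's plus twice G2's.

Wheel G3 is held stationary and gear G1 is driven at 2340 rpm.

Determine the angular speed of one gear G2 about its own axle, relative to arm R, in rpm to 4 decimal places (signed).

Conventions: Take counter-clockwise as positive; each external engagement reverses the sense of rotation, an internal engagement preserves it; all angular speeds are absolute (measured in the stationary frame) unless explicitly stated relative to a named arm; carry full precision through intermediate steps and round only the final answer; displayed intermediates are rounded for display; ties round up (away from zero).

class = planetary set [G3 = 16+2·26 = 68; Willis about the carrier]
normalise by the input: solve with ω_sun = 1, then scale by 2340 rpm
ring teeth: 16 + 2·26 = 68
16(ω_sun−ω_arm) = −68(ω_ring−ω_arm),  ω_ring = 0, ω_sun = 1
16(1−ω_arm) = −68(0−ω_arm)  ⇒  84·ω_arm = 16  ⇒  ω_arm = 4/21
sun–planet mesh: 16·(1−4/21) = −26·(ω_p−ω_arm)  ⇒  ω_p−ω_arm = -136/273
scale: ω_p−ω_arm = -136/273 × 2340 rpm = -1165.7143 rpm

-1165.7143 rpm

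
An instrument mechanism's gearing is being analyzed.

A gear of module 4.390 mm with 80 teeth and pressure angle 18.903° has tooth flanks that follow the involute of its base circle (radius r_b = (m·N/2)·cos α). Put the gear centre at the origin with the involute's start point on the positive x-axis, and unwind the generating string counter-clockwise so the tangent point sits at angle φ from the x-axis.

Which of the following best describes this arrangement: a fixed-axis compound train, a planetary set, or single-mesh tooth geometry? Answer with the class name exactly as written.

single-mesh tooth geometry

class = single-mesh tooth geometry [base-circle involute, m = 4.390, 80T]
classification: single-mesh tooth geometry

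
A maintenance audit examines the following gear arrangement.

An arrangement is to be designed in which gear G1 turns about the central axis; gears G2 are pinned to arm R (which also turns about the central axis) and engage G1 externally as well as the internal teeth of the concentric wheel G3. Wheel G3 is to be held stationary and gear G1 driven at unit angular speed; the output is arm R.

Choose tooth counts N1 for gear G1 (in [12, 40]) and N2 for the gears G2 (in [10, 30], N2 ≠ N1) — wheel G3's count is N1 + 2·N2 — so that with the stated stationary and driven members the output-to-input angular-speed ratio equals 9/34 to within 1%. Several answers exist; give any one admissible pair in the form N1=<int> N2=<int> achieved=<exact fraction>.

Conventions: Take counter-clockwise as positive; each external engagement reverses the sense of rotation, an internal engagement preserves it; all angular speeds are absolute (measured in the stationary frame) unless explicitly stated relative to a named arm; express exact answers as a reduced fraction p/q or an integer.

class = planetary set [ratio 9/34 wanted; Willis about the carrier]
Willis with ω_ring = 0: ω_arm/ω_sun = N1/(N1+N3); set equal to 9/34  ⇒  N3/N1 = 1/(9/34) − 1 = 25/9
N3 = N1 + 2·N2  ⇒  N2/N1 = (N3/N1 − 1)/2 = (25/9 − 1)/2 = 8/9
smallest multiple with N1 ≥ 12 and N2 ≥ 10: k = 2  ⇒  N1 = 2·9 = 18, N2 = 2·8 = 16 (N1 ≤ 40, N2 ≤ 30, N2 ≠ N1 ✓), N3 = 18 + 2·16 = 50
check: N1/(N1+N3) with N1 = 18, N3 = 50 gives 9/34; |achieved − target| = 0 ≤ 9/3400 ✓

N1=18 N2=16 achieved=9/34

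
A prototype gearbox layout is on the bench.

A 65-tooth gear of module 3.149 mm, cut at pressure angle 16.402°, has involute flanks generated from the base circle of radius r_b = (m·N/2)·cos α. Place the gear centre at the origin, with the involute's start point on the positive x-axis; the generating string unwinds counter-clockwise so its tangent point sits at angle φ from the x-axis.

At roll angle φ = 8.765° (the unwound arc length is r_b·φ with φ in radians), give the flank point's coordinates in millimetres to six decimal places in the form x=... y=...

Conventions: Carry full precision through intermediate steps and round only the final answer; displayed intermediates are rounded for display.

x=99.319660 y=0.116886

single-mesh involute tooth geometry (65T wheel at module 3.149)
pitch radius r_p = m·N/2 = 3.149·65/2 = 102.342500
base radius r_b = r_p·cos α = 102.342500·cos 16.402° = 98.177582
roll angle φ = 8.765° = 0.15297811 rad
x = r_b·(cos φ + φ·sin φ) = 99.319660
y = r_b·(sin φ − φ·cos φ) = 0.116886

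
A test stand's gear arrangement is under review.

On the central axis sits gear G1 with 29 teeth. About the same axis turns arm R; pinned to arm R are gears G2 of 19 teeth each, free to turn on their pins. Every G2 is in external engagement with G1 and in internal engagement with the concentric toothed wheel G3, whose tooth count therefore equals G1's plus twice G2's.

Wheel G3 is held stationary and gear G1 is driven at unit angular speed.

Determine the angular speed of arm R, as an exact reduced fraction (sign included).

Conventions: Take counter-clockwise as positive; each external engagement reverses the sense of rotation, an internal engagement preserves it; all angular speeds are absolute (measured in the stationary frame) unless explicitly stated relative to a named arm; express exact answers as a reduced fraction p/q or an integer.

recognized (axles ride arm R): planetary set, 29/19/67 teeth
ring teeth: 29 + 2·19 = 67
29(ω_sun−ω_arm) = −67(ω_ring−ω_arm),  ω_ring = 0, ω_sun = 1
29(1−ω_arm) = −67(0−ω_arm)  ⇒  96·ω_arm = 29  ⇒  ω_arm = 29/96
exact speed ratio = 29/96

29/96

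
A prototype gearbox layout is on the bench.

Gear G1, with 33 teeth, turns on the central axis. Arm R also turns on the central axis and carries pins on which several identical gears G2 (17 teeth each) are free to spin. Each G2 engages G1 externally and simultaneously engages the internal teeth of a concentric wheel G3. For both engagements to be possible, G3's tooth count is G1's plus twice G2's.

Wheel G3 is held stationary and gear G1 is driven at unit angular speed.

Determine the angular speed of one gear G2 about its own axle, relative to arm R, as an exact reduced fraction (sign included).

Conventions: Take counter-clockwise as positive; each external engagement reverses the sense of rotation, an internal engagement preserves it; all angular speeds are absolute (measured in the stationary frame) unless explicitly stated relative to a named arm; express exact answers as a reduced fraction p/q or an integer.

-2211/1700

recognized (axles ride arm R): planetary set, 33/17/67 teeth
ring teeth: 33 + 2·17 = 67
33(ω_sun−ω_arm) = −67(ω_ring−ω_arm),  ω_ring = 0, ω_sun = 1
33(1−ω_arm) = −67(0−ω_arm)  ⇒  100·ω_arm = 33  ⇒  ω_arm = 33/100
sun–planet mesh: 33·(1−33/100) = −17·(ω_p−ω_arm)  ⇒  ω_p−ω_arm = -2211/1700
exact speed ratio = -2211/1700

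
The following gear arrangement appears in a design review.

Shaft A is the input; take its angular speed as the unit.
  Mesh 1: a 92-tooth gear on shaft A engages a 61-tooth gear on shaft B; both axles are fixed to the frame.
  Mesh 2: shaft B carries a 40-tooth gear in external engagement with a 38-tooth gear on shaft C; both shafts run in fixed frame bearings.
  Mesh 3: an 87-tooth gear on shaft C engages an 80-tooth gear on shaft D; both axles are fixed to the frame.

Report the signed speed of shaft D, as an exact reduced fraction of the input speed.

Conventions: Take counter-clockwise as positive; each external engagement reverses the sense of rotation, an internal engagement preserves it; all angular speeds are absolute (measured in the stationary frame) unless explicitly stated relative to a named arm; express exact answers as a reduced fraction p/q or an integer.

3-mesh fixed-axis compound train (all bearings frame-fixed)
mesh 1 [92T→61T]: |ω|/ω_in = 1×92/61 = 92/61, sense flips to −
mesh 2 [40T→38T]: |ω|/ω_in = (92/61)×40/38 = 1840/1159, sense flips to +
mesh 3 [87T→80T]: |ω|/ω_in = (1840/1159)×87/80 = 2001/1159, sense flips to −
signed output speed (× input speed) = -2001/1159

-2001/1159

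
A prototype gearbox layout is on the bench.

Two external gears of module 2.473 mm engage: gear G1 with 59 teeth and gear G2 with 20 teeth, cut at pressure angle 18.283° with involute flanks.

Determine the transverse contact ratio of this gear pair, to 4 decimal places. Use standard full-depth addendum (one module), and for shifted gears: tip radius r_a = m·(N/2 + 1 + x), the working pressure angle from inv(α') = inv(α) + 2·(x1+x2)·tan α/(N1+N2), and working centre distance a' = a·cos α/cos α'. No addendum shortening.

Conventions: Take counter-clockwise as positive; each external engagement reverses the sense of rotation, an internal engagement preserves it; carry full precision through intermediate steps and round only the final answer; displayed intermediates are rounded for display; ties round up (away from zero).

topology: single-mesh involute geometry — m = 2.473, 59T/20T pair
base radii: r_b1 = 69.270705, r_b2 = 23.481595
tip radii: r_a1 = 75.426500, r_a2 = 27.203000
no profile shift: α' = α, a' = a
action lengths: √(r_a1²−r_b1²) = 29.845038, √(r_a2²−r_b2²) = 13.733823
base pitch p_b = π·m·cos α = 7.376961
CR = (29.845038 + 13.733823 − 97.683500·sin 18.28300°)/7.376961 = 1.753364
contact ratio ≈ 1.7534

1.7534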